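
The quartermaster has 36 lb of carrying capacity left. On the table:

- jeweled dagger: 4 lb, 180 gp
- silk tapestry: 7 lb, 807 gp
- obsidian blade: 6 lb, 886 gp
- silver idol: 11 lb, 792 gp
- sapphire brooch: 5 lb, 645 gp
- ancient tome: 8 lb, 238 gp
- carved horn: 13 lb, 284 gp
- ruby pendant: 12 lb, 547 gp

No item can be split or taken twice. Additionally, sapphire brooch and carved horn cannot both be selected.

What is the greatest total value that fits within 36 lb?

3310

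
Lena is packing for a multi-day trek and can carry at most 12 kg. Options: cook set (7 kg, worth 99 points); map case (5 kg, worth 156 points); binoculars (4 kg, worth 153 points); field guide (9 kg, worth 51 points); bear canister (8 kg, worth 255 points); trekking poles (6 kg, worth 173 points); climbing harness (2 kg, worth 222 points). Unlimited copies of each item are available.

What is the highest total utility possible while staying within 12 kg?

Ranking by ratio (utility/kg): climbing harness 111.00, binoculars 38.25, bear canister 31.88.
Taking 6×climbing harness: 12 kg used, 1332 in utility.
Every other selection either busts 12 kg or fails to beat 1332.

1332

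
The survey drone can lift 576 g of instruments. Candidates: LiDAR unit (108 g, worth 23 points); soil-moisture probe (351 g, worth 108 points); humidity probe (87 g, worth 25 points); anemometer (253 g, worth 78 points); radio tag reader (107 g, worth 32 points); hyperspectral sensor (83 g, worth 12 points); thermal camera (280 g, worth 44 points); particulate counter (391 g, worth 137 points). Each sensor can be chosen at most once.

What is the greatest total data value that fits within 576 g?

By data value per g: particulate counter 0.35, anemometer 0.31, soil-moisture probe 0.31 lead.
A density-first pass picks radio tag reader + particulate counter — 169 at 498 g.
Dropping radio tag reader frees 107 g; slotting in humidity probe + hyperspectral sensor (170 g) lifts the total to 174 at 561 g.
Next best is radio tag reader + particulate counter at 169 (498 g) — short by 5.

174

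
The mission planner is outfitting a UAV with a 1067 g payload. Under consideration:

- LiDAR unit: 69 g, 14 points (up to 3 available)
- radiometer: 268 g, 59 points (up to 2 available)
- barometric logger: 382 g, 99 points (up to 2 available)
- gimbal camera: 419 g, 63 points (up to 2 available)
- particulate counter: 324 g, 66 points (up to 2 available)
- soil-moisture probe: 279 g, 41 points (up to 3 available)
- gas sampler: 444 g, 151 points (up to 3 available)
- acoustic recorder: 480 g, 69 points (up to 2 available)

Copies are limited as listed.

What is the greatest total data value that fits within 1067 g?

By data value per g: gas sampler 0.34, barometric logger 0.26, radiometer 0.22, particulate counter 0.20 lead.
Best packing: 2×LiDAR unit + 2×gas sampler — 1026 g, 330 total.
No other feasible combination exceeds 330.

330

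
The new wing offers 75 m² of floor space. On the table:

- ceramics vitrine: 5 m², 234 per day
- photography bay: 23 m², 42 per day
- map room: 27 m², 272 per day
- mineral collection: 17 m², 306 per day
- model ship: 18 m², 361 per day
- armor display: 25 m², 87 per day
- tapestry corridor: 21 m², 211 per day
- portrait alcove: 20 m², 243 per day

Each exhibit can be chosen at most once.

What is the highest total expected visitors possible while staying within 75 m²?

Greedy by ratio would take ceramics vitrine + mineral collection + model ship + portrait alcove: 60 m² used, total 1144.
Dropping portrait alcove frees 20 m²; slotting in map room (27 m²) lifts the total to 1173 at 67 m².
The closest alternative, ceramics vitrine + mineral collection + model ship + portrait alcove, reaches only 1144.

1173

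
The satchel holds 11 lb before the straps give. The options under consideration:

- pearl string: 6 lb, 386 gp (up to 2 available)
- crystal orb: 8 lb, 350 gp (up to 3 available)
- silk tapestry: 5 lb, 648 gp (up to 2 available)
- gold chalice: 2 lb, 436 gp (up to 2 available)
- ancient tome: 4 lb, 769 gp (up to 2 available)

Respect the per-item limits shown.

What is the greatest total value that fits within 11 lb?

Ranking by ratio (value/lb): gold chalice 218.00, ancient tome 192.25, silk tapestry 129.60.
Greedy by ratio would take 2×gold chalice + ancient tome: 8 lb used, total 1641.
Dropping gold chalice frees 2 lb; slotting in ancient tome (4 lb) lifts the total to 1974 at 10 lb.

1974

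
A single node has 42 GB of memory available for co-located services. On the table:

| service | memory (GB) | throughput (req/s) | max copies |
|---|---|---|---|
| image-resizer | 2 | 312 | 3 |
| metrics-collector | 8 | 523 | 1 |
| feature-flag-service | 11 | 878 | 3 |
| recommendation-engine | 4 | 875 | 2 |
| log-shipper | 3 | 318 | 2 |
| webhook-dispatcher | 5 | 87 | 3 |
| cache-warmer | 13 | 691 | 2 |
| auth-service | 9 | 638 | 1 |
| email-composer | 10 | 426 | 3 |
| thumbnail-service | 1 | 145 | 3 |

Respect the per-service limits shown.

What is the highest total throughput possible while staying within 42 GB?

5195

A density-first pass picks 3×image-resizer + metrics-collector + feature-flag-service + 2×recommendation-engine + 2×log-shipper + 3×thumbnail-service — 5158 at 42 GB.
Replace metrics-collector and log-shipper with feature-flag-service: the trade gains 37 net, giving 5195 at 42 GB.
Every other selection either busts 42 GB or exceeds an availability limit or fails to beat 5195.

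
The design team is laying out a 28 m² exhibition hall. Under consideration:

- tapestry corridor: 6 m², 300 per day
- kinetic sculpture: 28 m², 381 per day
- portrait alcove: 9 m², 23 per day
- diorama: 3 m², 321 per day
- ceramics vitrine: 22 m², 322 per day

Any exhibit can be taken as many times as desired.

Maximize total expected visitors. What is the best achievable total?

9×diorama uses 27 of the 28 m² and totals 2889.
Every other selection either busts 28 m² or fails to beat 2889.

2889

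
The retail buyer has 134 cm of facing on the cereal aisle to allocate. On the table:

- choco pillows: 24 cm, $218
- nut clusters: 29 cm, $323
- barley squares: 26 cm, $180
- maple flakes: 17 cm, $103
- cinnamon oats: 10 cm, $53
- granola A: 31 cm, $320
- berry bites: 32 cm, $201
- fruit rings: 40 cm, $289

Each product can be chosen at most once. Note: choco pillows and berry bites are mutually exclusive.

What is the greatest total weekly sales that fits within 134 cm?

1203

The ratio ordering already packs tightly: choco pillows + nut clusters + cinnamon oats + granola A + fruit rings, 134 cm, 1203.
The closest alternative, choco pillows + nut clusters + granola A + fruit rings, reaches only 1150.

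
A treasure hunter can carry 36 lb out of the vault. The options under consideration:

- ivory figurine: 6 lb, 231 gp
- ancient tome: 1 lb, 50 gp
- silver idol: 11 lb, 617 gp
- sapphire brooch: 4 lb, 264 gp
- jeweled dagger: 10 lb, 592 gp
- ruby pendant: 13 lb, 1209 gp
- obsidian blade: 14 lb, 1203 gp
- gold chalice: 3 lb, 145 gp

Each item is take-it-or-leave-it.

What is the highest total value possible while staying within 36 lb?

By value per lb: ruby pendant 93.00, obsidian blade 85.93, sapphire brooch 66.00, jeweled dagger 59.20 lead.
Best packing: ancient tome + sapphire brooch + ruby pendant + obsidian blade + gold chalice — 35 lb, 2871 total.

2871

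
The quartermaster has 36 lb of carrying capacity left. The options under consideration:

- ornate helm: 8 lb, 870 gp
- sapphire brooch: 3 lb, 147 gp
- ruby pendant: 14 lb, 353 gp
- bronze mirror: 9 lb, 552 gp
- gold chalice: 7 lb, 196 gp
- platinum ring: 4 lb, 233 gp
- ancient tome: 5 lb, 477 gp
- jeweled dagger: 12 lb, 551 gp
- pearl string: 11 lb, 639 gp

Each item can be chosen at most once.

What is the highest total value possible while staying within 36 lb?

Taking the top-ratio items first gives ornate helm + sapphire brooch + bronze mirror + gold chalice + platinum ring + ancient tome for 2475 (36 lb).
Replace gold chalice and platinum ring with pearl string: the trade gains 210 net, giving 2685 at 36 lb.
Next best is ornate helm + bronze mirror + ancient tome + pearl string at 2538 (33 lb) — short by 147.

2685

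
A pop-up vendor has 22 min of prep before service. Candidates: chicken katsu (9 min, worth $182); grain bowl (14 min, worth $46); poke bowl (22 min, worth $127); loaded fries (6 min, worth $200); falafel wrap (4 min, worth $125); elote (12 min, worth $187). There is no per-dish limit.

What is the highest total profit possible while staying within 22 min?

725

3×loaded fries + falafel wrap uses 22 of the 22 min and totals 725.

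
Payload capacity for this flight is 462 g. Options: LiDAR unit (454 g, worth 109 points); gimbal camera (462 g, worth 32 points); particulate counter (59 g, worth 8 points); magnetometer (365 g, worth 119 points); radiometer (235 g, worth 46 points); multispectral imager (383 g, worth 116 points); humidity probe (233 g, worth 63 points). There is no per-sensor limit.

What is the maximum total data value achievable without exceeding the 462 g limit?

127

Best packing: particulate counter + magnetometer — 424 g, 127 total.
No other feasible combination exceeds 127.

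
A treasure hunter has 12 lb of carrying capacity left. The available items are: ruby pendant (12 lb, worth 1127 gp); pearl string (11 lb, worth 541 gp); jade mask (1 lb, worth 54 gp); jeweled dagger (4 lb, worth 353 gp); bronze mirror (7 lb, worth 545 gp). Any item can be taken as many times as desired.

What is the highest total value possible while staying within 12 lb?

Taking ruby pendant: 12 lb used, 1127 in value.
That's the maximum — no swap from here does better than 1127.

1127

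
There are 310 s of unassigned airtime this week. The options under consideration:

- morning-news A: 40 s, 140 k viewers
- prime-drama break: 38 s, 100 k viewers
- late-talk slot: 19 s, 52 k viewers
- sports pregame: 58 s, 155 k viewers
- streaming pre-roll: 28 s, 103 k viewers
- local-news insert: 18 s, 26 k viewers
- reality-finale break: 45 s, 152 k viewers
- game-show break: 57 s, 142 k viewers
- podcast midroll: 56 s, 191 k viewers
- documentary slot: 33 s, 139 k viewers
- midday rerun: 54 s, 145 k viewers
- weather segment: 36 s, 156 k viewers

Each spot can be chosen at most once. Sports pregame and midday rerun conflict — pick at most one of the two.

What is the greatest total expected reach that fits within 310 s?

1052

Ranking by ratio (expected reach/s): weather segment 4.33, documentary slot 4.21, streaming pre-roll 3.68, morning-news A 3.50.
Taking the top-ratio spots first gives morning-news A + prime-drama break + late-talk slot + streaming pre-roll + reality-finale break + podcast midroll + documentary slot + weather segment for 1033 (295 s).
The 57 s tied up in prime-drama break and late-talk slot is better spent on local-news insert + midday rerun — total rises to 1052 (310 s).
Next best is prime-drama break + late-talk slot + streaming pre-roll + reality-finale break + podcast midroll + documentary slot + midday rerun + weather segment at 1038 (309 s) — short by 14.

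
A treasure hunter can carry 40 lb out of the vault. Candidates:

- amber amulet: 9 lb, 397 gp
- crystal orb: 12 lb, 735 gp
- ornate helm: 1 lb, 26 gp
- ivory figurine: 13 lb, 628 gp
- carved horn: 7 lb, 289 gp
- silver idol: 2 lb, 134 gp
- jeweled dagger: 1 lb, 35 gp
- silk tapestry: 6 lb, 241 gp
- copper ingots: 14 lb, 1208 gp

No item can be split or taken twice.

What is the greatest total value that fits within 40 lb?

2606

A density-first pass picks amber amulet + crystal orb + ornate helm + silver idol + jeweled dagger + copper ingots — 2535 at 39 lb.
Replace amber amulet and ornate helm and silver idol with ivory figurine: the trade gains 71 net, giving 2606 at 40 lb.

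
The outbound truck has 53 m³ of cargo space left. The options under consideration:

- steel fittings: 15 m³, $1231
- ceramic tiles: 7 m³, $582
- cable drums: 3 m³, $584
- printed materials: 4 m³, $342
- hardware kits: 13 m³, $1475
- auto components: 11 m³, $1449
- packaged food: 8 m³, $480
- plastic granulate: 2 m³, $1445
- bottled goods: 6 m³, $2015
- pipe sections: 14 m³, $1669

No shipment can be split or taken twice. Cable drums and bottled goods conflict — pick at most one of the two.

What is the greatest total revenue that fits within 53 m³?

Ranking by ratio (revenue/m³): plastic granulate 722.50, bottled goods 335.83, cable drums 194.67.
Best packing: ceramic tiles + hardware kits + auto components + plastic granulate + bottled goods + pipe sections — 53 m³, 8635 total.
Runner-up printed materials + hardware kits + auto components + plastic granulate + bottled goods + pipe sections tops out at 8395.

8635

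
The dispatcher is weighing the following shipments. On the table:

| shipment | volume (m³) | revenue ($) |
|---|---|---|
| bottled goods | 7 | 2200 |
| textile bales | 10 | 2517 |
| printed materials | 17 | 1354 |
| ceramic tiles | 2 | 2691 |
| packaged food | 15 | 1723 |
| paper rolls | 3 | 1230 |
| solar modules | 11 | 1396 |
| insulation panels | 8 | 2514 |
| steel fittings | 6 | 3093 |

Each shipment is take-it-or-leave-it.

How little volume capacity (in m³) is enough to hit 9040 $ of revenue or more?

18

Look for the lowest-volume combination reaching 9040.
bottled goods + ceramic tiles + paper rolls + steel fittings reaches 9214 using 18 m³.
Below 18 m³ the best achievable stays under 9040.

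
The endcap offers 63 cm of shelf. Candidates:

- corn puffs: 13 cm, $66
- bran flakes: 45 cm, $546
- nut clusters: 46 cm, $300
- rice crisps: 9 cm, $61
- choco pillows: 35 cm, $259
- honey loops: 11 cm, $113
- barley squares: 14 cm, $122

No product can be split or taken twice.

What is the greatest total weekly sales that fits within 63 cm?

Ranking by ratio (weekly sales/cm): bran flakes 12.13, honey loops 10.27, barley squares 8.71.
A density-first pass picks bran flakes + honey loops — 659 at 56 cm.
Replace honey loops with barley squares: the trade gains 9 net, giving 668 at 59 cm.
Next best is bran flakes + honey loops at 659 (56 cm) — short by 9.

668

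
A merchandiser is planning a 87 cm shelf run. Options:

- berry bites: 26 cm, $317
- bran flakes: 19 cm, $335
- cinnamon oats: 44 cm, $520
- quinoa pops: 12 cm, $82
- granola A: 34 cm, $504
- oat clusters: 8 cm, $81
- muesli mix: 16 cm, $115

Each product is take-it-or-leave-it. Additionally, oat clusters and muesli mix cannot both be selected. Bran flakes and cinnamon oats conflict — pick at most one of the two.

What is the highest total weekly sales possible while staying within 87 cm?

Best packing: berry bites + bran flakes + granola A + oat clusters — 87 cm, 1237 total.
An exhaustive check of the 128 subsets confirms 1237.

1237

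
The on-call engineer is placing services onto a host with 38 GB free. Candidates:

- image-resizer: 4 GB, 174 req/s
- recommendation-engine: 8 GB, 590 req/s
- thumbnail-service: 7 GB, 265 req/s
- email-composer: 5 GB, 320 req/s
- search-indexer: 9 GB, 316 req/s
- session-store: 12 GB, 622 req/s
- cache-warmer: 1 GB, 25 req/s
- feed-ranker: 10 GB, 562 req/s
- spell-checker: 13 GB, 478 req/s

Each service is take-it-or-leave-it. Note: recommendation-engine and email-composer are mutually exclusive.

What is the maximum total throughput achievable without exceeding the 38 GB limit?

2064

Taking recommendation-engine + thumbnail-service + session-store + cache-warmer + feed-ranker: 38 GB used, 2064 in throughput.
An exhaustive check of the 512 subsets confirms 2064.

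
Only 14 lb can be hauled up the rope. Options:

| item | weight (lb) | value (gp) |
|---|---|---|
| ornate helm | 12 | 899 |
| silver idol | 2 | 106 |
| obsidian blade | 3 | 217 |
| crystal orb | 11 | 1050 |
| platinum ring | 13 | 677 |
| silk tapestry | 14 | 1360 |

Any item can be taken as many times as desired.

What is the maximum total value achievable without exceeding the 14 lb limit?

1360

By value per lb: silk tapestry 97.14, crystal orb 95.45, ornate helm 74.92, obsidian blade 72.33 lead.
Best packing: silk tapestry — 14 lb, 1360 total.
No other feasible combination exceeds 1360.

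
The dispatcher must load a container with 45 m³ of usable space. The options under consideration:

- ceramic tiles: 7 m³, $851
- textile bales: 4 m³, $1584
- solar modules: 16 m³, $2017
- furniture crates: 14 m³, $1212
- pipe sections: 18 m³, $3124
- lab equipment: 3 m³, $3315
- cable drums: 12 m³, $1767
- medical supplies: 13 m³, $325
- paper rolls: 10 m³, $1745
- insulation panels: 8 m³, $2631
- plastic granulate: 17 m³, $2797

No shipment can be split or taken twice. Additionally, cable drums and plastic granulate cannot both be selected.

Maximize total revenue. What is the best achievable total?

12421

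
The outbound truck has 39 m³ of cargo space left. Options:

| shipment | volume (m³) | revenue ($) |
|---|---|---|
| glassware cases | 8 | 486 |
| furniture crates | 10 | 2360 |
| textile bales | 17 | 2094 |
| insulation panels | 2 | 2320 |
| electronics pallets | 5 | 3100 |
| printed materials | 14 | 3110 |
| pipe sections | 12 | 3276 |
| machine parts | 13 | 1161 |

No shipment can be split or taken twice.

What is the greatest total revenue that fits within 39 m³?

Filling by ratio: glassware cases + furniture crates + insulation panels + electronics pallets + pipe sections for 11542, with 2 m³ left unused.
Dropping glassware cases and furniture crates frees 18 m³; slotting in printed materials (14 m³) lifts the total to 11806 at 33 m³.
The closest alternative, glassware cases + furniture crates + insulation panels + electronics pallets + pipe sections, reaches only 11542.

11806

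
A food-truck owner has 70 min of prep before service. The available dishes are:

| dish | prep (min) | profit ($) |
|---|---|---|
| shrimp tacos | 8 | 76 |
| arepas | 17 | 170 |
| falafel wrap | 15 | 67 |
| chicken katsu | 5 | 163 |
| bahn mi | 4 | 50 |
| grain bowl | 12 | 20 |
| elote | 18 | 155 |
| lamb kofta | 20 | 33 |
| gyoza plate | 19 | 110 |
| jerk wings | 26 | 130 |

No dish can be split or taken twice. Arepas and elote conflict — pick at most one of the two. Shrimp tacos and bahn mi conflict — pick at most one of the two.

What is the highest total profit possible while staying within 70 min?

586

Best packing: shrimp tacos + arepas + falafel wrap + chicken katsu + gyoza plate — 64 min, 586 total.
That's the maximum — no feasible swap from here does better than 586.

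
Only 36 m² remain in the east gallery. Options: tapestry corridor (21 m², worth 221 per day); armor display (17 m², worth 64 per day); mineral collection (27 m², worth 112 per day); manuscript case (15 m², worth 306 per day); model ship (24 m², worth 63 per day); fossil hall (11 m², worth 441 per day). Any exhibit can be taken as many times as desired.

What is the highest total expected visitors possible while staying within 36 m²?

1323

Density check — fossil hall 40.09, manuscript case 20.40, tapestry corridor 10.52 are the best per m².
The ratio ordering already packs tightly: 3×fossil hall, 33 m², 1323.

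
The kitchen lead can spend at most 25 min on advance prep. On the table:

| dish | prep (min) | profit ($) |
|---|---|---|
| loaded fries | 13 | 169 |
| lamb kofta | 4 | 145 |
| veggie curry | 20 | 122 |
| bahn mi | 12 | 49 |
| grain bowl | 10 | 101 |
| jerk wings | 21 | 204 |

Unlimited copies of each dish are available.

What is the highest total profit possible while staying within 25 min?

Best packing: 6×lamb kofta — 24 min, 870 total.

870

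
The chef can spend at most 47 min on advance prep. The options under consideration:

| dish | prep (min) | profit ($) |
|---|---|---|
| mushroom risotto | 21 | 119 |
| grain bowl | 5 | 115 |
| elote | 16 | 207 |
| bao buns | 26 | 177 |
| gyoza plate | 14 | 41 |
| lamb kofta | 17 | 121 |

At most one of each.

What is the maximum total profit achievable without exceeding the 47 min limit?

499

Filling by ratio: grain bowl + elote + lamb kofta for 443, with 9 min left unused.
Replace lamb kofta with bao buns: the trade gains 56 net, giving 499 at 47 min.
That's the maximum — no swap from here does better than 499.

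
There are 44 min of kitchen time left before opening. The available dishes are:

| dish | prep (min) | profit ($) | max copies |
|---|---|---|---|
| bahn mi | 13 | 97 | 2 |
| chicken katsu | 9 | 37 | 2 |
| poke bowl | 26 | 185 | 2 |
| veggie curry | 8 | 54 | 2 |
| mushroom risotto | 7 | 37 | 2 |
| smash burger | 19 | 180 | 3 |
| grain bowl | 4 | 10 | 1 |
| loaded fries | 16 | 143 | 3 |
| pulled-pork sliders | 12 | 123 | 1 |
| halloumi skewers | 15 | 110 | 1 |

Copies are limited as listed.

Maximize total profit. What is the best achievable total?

A density-first pass picks bahn mi + smash burger + pulled-pork sliders — 400 at 44 min.
Replace bahn mi and smash burger with 2×loaded fries: the trade gains 9 net, giving 409 at 44 min.
No other feasible combination exceeds 409.

409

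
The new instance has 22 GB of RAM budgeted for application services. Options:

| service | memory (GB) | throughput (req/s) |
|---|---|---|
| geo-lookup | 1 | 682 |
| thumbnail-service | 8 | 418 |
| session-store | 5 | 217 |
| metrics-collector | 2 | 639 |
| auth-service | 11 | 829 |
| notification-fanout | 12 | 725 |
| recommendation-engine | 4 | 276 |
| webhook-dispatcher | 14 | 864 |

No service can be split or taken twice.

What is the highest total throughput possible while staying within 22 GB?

The ratio heuristic lands on geo-lookup + metrics-collector + auth-service + recommendation-engine (2426) but leaves 4 GB idle.
Dropping recommendation-engine frees 4 GB; slotting in thumbnail-service (8 GB) lifts the total to 2568 at 22 GB.
Every other selection either busts 22 GB or fails to beat 2568.

2568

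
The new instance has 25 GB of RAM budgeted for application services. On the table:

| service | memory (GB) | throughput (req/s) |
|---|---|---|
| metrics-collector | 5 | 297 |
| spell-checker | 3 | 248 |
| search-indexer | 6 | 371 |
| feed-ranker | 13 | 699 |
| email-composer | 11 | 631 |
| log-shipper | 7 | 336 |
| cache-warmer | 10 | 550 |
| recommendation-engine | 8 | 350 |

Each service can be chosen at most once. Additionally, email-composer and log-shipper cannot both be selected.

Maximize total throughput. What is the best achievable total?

1547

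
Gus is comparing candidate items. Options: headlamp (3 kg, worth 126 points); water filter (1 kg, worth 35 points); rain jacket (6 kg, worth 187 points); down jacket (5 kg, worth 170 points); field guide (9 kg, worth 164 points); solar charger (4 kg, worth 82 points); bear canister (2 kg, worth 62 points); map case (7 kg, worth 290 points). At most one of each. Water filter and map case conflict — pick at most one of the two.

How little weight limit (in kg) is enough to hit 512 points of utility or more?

14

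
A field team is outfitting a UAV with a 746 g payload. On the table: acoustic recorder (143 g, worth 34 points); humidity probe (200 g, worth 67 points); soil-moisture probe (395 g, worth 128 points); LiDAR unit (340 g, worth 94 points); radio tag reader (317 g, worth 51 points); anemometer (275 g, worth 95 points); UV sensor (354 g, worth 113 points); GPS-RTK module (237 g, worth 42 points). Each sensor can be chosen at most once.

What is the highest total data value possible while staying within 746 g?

229

Density check — anemometer 0.35, humidity probe 0.34, soil-moisture probe 0.32 are the best per g.
The ratio heuristic lands on acoustic recorder + humidity probe + anemometer (196) but leaves 128 g idle.
Replace anemometer with soil-moisture probe: the trade gains 33 net, giving 229 at 738 g.
That's the maximum — no swap from here does better than 229.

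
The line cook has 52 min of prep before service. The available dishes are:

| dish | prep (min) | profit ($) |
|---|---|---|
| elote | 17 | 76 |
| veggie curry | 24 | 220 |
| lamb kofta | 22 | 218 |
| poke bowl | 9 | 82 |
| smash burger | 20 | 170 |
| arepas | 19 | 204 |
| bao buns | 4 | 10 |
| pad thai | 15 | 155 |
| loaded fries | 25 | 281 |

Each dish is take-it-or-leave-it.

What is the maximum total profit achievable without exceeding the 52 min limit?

Filling by ratio: arepas + bao buns + loaded fries for 495, with 4 min left unused.
Dropping arepas and bao buns frees 23 min; slotting in poke bowl + pad thai (24 min) lifts the total to 518 at 49 min.
Runner-up lamb kofta + bao buns + loaded fries tops out at 509.

518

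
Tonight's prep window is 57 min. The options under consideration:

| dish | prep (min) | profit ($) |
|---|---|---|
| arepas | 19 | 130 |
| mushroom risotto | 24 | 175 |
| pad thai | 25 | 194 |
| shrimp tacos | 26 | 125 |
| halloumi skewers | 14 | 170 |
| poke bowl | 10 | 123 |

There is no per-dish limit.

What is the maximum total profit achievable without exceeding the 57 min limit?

680

Taking the top-ratio dishes first gives 5×poke bowl for 615 (50 min).
Dropping 5×poke bowl frees 50 min; slotting in 4×halloumi skewers (56 min) lifts the total to 680 at 56 min.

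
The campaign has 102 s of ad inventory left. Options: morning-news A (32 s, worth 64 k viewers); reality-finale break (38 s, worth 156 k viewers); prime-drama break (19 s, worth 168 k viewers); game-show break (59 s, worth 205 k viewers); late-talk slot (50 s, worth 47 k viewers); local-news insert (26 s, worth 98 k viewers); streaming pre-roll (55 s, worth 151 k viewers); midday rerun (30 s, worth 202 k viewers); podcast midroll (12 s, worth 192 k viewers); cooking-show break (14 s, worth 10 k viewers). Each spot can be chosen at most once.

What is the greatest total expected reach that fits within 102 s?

Ranking by ratio (expected reach/s): podcast midroll 16.00, prime-drama break 8.84, midday rerun 6.73, reality-finale break 4.11.
Taking reality-finale break + prime-drama break + midday rerun + podcast midroll: 99 s used, 718 in expected reach.
The closest alternative, prime-drama break + local-news insert + midday rerun + podcast midroll + cooking-show break, reaches only 670.

718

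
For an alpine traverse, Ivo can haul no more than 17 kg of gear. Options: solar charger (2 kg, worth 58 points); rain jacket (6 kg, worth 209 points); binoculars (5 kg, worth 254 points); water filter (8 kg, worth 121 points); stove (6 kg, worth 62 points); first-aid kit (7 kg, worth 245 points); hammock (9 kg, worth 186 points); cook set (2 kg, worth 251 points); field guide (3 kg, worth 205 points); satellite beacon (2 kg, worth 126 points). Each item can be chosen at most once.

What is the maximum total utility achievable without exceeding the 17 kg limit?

Ranking by ratio (utility/kg): cook set 125.50, field guide 68.33, satellite beacon 63.00.
Filling by ratio: solar charger + binoculars + cook set + field guide + satellite beacon for 894, with 3 kg left unused.
Replace solar charger and satellite beacon with first-aid kit: the trade gains 61 net, giving 955 at 17 kg.
An exhaustive check of the 1024 subsets confirms 955.

955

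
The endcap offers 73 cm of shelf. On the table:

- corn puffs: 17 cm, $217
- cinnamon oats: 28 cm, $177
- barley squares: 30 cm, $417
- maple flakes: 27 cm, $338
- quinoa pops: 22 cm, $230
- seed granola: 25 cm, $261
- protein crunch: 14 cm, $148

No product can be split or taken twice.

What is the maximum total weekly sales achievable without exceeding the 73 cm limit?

903

Taking the top-ratio products first gives corn puffs + barley squares + protein crunch for 782 (61 cm).
Dropping corn puffs frees 17 cm; slotting in maple flakes (27 cm) lifts the total to 903 at 71 cm.
An exhaustive check of the 128 subsets confirms 903.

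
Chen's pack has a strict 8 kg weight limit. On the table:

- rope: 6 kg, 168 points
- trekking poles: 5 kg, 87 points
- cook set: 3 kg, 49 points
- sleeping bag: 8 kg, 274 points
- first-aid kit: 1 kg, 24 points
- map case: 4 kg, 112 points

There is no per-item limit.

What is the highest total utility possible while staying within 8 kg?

Taking sleeping bag: 8 kg used, 274 in utility.

274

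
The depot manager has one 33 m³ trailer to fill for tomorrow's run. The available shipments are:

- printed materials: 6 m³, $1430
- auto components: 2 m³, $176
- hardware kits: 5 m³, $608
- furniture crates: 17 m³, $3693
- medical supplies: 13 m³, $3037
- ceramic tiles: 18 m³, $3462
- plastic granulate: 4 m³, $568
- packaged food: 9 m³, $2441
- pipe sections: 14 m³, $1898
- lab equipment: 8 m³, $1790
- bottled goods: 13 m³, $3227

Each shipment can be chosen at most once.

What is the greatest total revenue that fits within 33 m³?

7706

Ranking by ratio (revenue/m³): packaged food 271.22, bottled goods 248.23, printed materials 238.33, medical supplies 233.62.
A density-first pass picks printed materials + plastic granulate + packaged food + bottled goods — 7666 at 32 m³.
Dropping plastic granulate frees 4 m³; slotting in hardware kits (5 m³) lifts the total to 7706 at 33 m³.
The closest alternative, printed materials + medical supplies + bottled goods, reaches only 7694.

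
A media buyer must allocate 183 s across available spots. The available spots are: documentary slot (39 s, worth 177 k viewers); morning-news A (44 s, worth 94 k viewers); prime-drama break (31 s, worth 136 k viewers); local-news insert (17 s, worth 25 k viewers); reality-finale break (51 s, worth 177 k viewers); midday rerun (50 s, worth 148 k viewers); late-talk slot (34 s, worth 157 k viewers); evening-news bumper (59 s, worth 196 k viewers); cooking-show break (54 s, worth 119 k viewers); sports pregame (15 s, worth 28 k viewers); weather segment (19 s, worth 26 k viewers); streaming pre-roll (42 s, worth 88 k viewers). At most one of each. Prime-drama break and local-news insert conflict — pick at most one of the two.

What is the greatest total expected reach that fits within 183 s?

707

Density check — late-talk slot 4.62, documentary slot 4.54, prime-drama break 4.39 are the best per s.
Filling by ratio: documentary slot + prime-drama break + reality-finale break + late-talk slot + sports pregame for 675, with 13 s left unused.
Dropping prime-drama break and sports pregame frees 46 s; slotting in evening-news bumper (59 s) lifts the total to 707 at 183 s.
Nothing else feasible within 183 s beats 707.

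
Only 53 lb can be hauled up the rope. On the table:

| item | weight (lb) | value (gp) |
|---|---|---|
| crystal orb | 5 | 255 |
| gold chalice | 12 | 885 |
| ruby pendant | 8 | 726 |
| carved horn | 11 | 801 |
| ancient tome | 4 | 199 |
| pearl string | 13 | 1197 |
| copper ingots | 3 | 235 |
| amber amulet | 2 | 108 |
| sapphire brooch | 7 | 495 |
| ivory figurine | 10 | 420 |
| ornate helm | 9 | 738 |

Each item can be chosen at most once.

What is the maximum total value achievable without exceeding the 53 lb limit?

4347

By value per lb: pearl string 92.08, ruby pendant 90.75, ornate helm 82.00 lead.
A density-first pass picks gold chalice + ruby pendant + pearl string + copper ingots + sapphire brooch + ornate helm — 4276 at 52 lb.
Replace copper ingots and sapphire brooch with carved horn: the trade gains 71 net, giving 4347 at 53 lb.
The closest alternative, ruby pendant + carved horn + pearl string + copper ingots + amber amulet + sapphire brooch + ornate helm, reaches only 4300.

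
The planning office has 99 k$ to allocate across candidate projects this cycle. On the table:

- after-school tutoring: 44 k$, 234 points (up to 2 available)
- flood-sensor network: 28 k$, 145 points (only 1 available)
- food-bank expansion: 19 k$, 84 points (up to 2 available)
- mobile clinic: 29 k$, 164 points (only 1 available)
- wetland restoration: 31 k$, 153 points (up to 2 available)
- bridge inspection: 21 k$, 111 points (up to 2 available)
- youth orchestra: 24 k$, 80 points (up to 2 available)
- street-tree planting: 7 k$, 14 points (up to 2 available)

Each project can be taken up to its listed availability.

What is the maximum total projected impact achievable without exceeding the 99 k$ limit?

531

The ratio heuristic lands on after-school tutoring + mobile clinic + bridge inspection (509) but leaves 5 k$ idle.
Dropping after-school tutoring frees 44 k$; slotting in flood-sensor network + bridge inspection (49 k$) lifts the total to 531 at 99 k$.
No other feasible combination exceeds 531.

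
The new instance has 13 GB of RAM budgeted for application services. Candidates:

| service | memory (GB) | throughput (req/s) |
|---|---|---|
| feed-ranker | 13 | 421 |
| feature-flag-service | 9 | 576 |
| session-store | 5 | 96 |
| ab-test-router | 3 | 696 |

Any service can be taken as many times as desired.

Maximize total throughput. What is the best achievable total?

4×ab-test-router uses 12 of the 13 GB and totals 2784.

2784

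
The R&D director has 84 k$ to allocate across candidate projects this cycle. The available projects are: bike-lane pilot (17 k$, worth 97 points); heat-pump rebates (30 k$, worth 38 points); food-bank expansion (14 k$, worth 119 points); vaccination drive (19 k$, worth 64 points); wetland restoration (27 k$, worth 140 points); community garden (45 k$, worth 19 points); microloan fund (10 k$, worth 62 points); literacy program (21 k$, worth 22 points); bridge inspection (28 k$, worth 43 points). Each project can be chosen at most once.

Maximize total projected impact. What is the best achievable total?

420

Taking the top-ratio projects first gives bike-lane pilot + food-bank expansion + wetland restoration + microloan fund for 418 (68 k$).
Dropping microloan fund frees 10 k$; slotting in vaccination drive (19 k$) lifts the total to 420 at 77 k$.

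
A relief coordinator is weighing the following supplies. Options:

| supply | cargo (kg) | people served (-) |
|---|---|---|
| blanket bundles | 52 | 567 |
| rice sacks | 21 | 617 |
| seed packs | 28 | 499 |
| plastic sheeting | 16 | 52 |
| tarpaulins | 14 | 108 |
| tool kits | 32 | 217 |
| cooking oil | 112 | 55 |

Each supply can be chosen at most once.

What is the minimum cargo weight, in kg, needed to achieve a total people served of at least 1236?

79

Minimise kg subject to total people served ≥ 1236.
rice sacks + seed packs + plastic sheeting + tarpaulins reaches 1276 using 79 kg.
No combination under 79 kg hits 1236.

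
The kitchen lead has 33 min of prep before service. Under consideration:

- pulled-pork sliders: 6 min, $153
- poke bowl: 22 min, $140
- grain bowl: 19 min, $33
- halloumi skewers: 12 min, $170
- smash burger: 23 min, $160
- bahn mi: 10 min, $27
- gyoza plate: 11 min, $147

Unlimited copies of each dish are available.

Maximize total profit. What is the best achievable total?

765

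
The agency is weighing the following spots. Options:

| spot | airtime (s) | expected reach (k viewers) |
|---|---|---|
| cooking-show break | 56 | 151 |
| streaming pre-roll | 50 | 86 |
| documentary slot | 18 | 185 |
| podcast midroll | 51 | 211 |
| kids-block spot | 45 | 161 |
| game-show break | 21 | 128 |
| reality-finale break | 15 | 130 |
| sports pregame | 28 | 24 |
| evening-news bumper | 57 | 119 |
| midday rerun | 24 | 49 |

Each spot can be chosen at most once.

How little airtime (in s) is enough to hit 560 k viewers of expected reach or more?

99

Look for the lowest-airtime combination reaching 560.
documentary slot + kids-block spot + game-show break + reality-finale break: 604 expected reach at 99 s.
Below 99 s the best achievable stays under 560.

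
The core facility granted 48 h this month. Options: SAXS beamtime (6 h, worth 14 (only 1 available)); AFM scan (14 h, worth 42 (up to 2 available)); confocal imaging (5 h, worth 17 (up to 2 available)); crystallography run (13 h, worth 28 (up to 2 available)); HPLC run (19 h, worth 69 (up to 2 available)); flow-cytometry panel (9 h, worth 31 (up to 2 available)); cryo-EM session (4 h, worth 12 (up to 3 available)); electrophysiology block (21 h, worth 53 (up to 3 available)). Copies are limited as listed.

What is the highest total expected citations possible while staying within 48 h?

172

A density-first pass picks 2×HPLC run + flow-cytometry panel — 169 at 47 h.
Dropping flow-cytometry panel frees 9 h; slotting in 2×confocal imaging (10 h) lifts the total to 172 at 48 h.
That's the maximum — no swap from here does better than 172.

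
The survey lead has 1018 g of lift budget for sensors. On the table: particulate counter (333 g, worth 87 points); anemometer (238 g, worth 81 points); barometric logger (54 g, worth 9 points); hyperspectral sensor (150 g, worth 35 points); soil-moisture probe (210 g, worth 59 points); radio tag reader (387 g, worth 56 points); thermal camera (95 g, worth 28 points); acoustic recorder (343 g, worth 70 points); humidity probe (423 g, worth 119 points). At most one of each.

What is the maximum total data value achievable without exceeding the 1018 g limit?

By data value per g: anemometer 0.34, thermal camera 0.29, humidity probe 0.28 lead.
Taking particulate counter + anemometer + humidity probe: 994 g used, 287 in data value.

287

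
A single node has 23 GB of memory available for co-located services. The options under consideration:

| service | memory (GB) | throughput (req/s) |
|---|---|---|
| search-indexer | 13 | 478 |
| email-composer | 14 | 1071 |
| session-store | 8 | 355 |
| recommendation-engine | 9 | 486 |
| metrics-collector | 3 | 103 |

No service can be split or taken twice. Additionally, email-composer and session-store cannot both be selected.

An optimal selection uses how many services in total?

Optimal total is 1557.
One optimal bundle: email-composer + recommendation-engine (23 GB).
Every optimal selection uses 2 services.

2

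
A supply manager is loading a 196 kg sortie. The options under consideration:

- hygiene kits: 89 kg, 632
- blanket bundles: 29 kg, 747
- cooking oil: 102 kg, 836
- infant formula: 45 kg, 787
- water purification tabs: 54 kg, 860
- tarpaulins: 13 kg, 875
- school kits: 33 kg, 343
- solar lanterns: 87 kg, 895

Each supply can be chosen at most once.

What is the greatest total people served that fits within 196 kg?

Density check — tarpaulins 67.31, blanket bundles 25.76, infant formula 17.49, water purification tabs 15.93 are the best per kg.
Taking blanket bundles + infant formula + water purification tabs + tarpaulins + school kits: 174 kg used, 3612 in people served.
Next best is blanket bundles + water purification tabs + tarpaulins + solar lanterns at 3377 (183 kg) — short by 235.

3612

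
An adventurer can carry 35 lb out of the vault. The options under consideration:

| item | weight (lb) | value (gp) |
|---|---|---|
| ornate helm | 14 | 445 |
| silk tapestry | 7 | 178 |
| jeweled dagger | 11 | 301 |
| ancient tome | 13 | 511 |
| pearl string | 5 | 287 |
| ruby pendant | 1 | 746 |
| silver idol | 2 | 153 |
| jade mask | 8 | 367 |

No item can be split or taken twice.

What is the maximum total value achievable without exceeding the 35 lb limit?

2142

The ratio heuristic lands on ancient tome + pearl string + ruby pendant + silver idol + jade mask (2064) but leaves 6 lb idle.
Dropping jade mask frees 8 lb; slotting in ornate helm (14 lb) lifts the total to 2142 at 35 lb.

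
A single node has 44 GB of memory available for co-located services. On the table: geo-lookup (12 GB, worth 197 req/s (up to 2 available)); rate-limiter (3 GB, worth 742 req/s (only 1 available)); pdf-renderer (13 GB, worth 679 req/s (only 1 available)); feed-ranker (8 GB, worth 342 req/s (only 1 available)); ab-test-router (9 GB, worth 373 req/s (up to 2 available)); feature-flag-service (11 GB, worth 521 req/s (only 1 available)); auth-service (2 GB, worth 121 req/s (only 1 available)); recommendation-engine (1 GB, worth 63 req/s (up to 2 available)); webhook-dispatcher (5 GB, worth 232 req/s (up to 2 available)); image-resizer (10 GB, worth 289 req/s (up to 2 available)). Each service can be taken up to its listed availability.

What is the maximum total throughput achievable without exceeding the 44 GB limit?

Taking the top-ratio services first gives rate-limiter + pdf-renderer + feature-flag-service + auth-service + 2×recommendation-engine + 2×webhook-dispatcher for 2653 (41 GB).
Dropping webhook-dispatcher frees 5 GB; slotting in feed-ranker (8 GB) lifts the total to 2763 at 44 GB.
That's the maximum — no swap from here does better than 2763.

2763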